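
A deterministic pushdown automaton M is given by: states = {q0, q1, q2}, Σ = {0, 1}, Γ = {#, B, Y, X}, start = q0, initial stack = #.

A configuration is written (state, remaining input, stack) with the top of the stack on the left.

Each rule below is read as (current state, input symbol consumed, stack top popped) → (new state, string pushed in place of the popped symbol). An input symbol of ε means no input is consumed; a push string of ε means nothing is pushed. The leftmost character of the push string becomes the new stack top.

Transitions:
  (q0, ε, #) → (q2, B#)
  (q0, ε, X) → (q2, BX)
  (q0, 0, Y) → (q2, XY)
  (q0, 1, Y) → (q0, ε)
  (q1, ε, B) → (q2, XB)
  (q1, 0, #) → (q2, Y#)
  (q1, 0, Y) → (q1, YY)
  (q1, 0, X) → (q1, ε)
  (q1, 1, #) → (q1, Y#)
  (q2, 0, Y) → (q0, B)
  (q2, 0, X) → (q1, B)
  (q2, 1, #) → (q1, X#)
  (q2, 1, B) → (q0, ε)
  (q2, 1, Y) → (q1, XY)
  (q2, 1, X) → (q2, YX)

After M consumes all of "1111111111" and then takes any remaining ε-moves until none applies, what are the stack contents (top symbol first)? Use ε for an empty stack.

B#

(q0, 1111111111, #) ⊢ (q2, 1111111111, B#) ⊢ (q0, 111111111, #) ⊢ (q2, 111111111, B#) ⊢ (q0, 11111111, #) ⊢ (q2, 11111111, B#) ⊢ (q0, 1111111, #) ⊢ (q2, 1111111, B#) ⊢ (q0, 111111, #) ⊢ (q2, 111111, B#) ⊢ (q0, 11111, #) ⊢ (q2, 11111, B#) ⊢ (q0, 1111, #) ⊢ (q2, 1111, B#) ⊢ (q0, 111, #) ⊢ (q2, 111, B#) ⊢ (q0, 11, #) ⊢ (q2, 11, B#) ⊢ (q0, 1, #) ⊢ (q2, 1, B#) ⊢ (q0, ε, #) ⊢ (q2, ε, B#)
All input consumed in state q2 with stack B#.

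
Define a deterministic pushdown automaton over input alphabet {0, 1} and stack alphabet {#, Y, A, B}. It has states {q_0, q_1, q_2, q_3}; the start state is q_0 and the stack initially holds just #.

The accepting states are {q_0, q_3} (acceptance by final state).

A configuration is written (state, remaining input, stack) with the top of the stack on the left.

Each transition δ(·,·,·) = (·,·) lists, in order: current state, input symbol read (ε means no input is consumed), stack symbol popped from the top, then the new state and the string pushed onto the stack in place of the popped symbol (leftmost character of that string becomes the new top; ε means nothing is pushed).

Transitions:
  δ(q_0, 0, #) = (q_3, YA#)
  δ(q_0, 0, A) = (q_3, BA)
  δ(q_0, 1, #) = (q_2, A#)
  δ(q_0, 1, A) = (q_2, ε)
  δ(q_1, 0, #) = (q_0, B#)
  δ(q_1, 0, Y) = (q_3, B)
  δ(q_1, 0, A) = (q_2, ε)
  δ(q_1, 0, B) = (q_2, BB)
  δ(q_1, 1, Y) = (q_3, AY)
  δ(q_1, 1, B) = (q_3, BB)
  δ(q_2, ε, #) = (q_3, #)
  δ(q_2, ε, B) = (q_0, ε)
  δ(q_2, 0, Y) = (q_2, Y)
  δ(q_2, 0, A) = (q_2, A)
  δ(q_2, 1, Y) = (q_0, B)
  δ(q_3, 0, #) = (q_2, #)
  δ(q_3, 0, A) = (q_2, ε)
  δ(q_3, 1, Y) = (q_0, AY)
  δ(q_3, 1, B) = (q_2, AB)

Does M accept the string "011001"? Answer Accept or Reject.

Accept

(q_0, 011001, #) ⊢ (q_3, 11001, YA#) ⊢ (q_0, 1001, AYA#) ⊢ (q_2, 001, YA#) ⊢ (q_2, 01, YA#) ⊢ (q_2, 1, YA#) ⊢ (q_0, ε, BA#)
All input consumed; state q_0 ∈ F.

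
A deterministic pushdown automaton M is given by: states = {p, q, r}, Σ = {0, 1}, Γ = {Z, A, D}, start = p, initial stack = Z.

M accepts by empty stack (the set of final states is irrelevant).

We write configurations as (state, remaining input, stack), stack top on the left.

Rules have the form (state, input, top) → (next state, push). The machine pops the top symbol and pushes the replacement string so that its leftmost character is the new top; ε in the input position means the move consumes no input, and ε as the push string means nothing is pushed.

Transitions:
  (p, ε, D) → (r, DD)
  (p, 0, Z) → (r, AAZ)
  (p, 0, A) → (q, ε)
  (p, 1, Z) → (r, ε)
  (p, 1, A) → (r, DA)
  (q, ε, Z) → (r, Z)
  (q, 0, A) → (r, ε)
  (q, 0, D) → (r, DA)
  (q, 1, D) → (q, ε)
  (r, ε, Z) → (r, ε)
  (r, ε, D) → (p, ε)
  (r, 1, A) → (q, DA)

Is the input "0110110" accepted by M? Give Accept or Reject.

Accept

(p, 0110110, Z) ⊢ (r, 110110, AAZ) ⊢ (q, 10110, DAAZ) ⊢ (q, 0110, AAZ) ⊢ (r, 110, AZ) ⊢ (q, 10, DAZ) ⊢ (q, 0, AZ) ⊢ (r, ε, Z) ⊢ (r, ε, ε)
All input consumed and the stack is empty.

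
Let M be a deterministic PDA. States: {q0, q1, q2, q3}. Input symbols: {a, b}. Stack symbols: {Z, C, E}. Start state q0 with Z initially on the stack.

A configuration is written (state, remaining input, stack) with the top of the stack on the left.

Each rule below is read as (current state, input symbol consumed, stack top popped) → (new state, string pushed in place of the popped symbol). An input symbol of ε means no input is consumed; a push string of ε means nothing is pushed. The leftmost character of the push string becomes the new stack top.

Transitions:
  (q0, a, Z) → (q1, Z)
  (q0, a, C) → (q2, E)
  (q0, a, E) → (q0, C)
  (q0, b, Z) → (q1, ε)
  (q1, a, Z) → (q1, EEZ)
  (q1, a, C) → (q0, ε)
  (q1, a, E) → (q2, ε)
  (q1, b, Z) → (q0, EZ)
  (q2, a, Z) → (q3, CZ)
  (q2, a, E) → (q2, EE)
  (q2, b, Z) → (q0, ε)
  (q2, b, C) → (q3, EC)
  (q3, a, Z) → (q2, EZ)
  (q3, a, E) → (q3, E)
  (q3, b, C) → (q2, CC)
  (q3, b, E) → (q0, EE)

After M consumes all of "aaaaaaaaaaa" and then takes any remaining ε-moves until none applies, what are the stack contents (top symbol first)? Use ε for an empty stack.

(q0, aaaaaaaaaaa, Z) ⊢ (q1, aaaaaaaaaa, Z) ⊢ (q1, aaaaaaaaa, EEZ) ⊢ (q2, aaaaaaaa, EZ) ⊢ (q2, aaaaaaa, EEZ) ⊢ (q2, aaaaaa, EEEZ) ⊢ (q2, aaaaa, EEEEZ) ⊢ (q2, aaaa, EEEEEZ) ⊢ (q2, aaa, EEEEEEZ) ⊢ (q2, aa, EEEEEEEZ) ⊢ (q2, a, EEEEEEEEZ) ⊢ (q2, ε, EEEEEEEEEZ)
All input consumed in state q2 with stack EEEEEEEEEZ.

EEEEEEEEEZ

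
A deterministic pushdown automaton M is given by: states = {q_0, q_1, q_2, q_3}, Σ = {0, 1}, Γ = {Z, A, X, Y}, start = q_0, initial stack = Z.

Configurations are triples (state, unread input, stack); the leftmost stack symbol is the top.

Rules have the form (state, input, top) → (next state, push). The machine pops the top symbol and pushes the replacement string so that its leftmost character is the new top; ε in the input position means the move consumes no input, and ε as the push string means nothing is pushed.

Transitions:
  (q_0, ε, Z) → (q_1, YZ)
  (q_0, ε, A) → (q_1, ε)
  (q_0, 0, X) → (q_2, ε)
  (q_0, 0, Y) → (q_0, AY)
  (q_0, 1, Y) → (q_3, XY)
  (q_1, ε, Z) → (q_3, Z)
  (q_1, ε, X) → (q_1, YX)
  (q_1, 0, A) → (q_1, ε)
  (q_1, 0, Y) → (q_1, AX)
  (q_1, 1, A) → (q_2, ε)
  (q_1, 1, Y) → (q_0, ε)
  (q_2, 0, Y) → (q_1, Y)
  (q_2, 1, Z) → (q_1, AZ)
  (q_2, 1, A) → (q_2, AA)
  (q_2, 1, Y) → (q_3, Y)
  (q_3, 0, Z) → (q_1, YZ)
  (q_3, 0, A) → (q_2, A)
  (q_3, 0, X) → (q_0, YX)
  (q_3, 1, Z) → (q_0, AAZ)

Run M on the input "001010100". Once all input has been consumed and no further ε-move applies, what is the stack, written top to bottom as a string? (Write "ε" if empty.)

YZ

(q_0, 001010100, Z)
  ε-move, top Z: go to q_1, push YZ → (q_1, 001010100, YZ)
  read 0, top Y: go to q_1, push AX → (q_1, 01010100, AXZ)
  read 0, top A: go to q_1, push ε → (q_1, 1010100, XZ)
  ε-move, top X: go to q_1, push YX → (q_1, 1010100, YXZ)
  read 1, top Y: go to q_0, push ε → (q_0, 010100, XZ)
  read 0, top X: go to q_2, push ε → (q_2, 10100, Z)
  read 1, top Z: go to q_1, push AZ → (q_1, 0100, AZ)
  read 0, top A: go to q_1, push ε → (q_1, 100, Z)
  ε-move, top Z: go to q_3, push Z → (q_3, 100, Z)
  read 1, top Z: go to q_0, push AAZ → (q_0, 00, AAZ)
  ε-move, top A: go to q_1, push ε → (q_1, 00, AZ)
  read 0, top A: go to q_1, push ε → (q_1, 0, Z)
  ε-move, top Z: go to q_3, push Z → (q_3, 0, Z)
  read 0, top Z: go to q_1, push YZ → (q_1, ε, YZ)
All input consumed in state q_1 with stack YZ.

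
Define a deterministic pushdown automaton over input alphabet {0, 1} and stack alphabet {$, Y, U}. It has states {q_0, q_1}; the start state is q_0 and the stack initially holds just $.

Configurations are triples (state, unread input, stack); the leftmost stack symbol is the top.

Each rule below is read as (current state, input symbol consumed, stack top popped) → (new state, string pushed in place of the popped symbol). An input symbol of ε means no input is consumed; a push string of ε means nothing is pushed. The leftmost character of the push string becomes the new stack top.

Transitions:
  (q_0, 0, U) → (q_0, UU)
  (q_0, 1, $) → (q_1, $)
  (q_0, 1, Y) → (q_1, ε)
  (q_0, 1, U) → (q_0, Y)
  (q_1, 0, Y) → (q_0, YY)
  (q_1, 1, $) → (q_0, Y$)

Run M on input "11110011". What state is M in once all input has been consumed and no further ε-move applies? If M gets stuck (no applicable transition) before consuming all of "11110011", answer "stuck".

(q_0, 11110011, $) ⊢ (q_1, 1110011, $) ⊢ (q_0, 110011, Y$) ⊢ (q_1, 10011, $) ⊢ (q_0, 0011, Y$)
No transition for (q_0, 0, top Y); M blocks with input 0011 remaining.

stuck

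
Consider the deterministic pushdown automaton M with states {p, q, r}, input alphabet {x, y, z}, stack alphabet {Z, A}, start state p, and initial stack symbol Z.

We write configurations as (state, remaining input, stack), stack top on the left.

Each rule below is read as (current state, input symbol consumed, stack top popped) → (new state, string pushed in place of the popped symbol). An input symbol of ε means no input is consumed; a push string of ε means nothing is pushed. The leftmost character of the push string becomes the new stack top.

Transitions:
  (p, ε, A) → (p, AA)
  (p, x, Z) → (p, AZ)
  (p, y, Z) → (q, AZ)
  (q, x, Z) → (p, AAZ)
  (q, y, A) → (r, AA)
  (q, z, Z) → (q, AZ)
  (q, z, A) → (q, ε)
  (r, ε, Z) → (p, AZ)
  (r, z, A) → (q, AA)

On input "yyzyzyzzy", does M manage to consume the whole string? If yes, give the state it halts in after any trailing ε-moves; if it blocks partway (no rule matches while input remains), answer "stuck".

(p, yyzyzyzzy, Z)
  read y, top Z: go to q, push AZ → (q, yzyzyzzy, AZ)
  read y, top A: go to r, push AA → (r, zyzyzzy, AAZ)
  read z, top A: go to q, push AA → (q, yzyzzy, AAAZ)
  read y, top A: go to r, push AA → (r, zyzzy, AAAAZ)
  read z, top A: go to q, push AA → (q, yzzy, AAAAAZ)
  read y, top A: go to r, push AA → (r, zzy, AAAAAAZ)
  read z, top A: go to q, push AA → (q, zy, AAAAAAAZ)
  read z, top A: go to q, push ε → (q, y, AAAAAAZ)
  read y, top A: go to r, push AA → (r, ε, AAAAAAAZ)
All input consumed; M is in state r.

r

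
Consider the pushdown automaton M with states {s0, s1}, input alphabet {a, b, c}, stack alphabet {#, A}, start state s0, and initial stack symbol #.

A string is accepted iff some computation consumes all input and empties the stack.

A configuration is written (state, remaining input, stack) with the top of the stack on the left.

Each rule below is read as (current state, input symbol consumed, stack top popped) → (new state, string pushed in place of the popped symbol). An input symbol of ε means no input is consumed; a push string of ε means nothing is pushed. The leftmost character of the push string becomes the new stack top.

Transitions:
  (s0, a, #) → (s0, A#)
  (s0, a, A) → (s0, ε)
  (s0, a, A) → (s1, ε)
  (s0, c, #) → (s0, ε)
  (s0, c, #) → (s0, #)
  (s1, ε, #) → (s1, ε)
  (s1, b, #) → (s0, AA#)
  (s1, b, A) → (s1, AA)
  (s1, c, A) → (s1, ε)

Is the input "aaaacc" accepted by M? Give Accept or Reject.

One accepting computation: (s0, aaaacc, #) ⊢ (s0, aaacc, A#) ⊢ (s0, aacc, #) ⊢ (s0, acc, A#) ⊢ (s0, cc, #) ⊢ (s0, c, #) ⊢ (s0, ε, ε)
All input consumed and the stack is empty.

Accept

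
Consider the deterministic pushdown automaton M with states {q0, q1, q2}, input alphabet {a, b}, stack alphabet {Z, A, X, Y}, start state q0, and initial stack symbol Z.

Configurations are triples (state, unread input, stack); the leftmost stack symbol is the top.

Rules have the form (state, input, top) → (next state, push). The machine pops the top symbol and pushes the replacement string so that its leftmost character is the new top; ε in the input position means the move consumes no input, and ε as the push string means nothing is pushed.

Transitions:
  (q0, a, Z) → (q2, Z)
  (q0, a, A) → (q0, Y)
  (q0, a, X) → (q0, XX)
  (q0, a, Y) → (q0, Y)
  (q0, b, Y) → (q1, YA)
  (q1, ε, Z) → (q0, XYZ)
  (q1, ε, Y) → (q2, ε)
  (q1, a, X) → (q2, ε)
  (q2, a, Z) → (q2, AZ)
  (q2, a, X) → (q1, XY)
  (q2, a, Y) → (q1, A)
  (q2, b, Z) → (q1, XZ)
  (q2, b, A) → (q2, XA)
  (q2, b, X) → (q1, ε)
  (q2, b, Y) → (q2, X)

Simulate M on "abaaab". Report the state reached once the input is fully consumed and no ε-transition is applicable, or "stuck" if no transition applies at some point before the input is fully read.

(q0, abaaab, Z) ⊢ (q2, baaab, Z) ⊢ (q1, aaab, XZ) ⊢ (q2, aab, Z) ⊢ (q2, ab, AZ)
No transition for (q2, a, top A); M blocks with input ab remaining.

stuck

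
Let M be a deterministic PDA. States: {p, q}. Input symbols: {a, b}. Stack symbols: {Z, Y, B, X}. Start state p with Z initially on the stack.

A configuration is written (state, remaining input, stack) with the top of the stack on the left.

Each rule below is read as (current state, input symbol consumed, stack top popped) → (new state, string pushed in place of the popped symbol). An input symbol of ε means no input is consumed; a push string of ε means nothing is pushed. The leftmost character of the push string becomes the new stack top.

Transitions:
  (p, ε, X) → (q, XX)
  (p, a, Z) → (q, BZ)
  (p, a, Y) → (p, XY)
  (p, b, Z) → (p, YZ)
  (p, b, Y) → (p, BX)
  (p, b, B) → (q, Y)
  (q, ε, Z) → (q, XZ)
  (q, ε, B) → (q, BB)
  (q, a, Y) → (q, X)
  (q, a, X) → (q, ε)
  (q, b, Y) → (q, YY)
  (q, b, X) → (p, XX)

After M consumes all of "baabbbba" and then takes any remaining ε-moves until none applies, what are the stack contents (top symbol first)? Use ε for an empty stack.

XXXXXXXXYZ

(p, baabbbba, Z) ⊢ (p, aabbbba, YZ) ⊢ (p, abbbba, XYZ) ⊢ (q, abbbba, XXYZ) ⊢ (q, bbbba, XYZ) ⊢ (p, bbba, XXYZ) ⊢ (q, bbba, XXXYZ) ⊢ (p, bba, XXXXYZ) ⊢ (q, bba, XXXXXYZ) ⊢ (p, ba, XXXXXXYZ) ⊢ (q, ba, XXXXXXXYZ) ⊢ (p, a, XXXXXXXXYZ) ⊢ (q, a, XXXXXXXXXYZ) ⊢ (q, ε, XXXXXXXXYZ)
All input consumed in state q with stack XXXXXXXXYZ.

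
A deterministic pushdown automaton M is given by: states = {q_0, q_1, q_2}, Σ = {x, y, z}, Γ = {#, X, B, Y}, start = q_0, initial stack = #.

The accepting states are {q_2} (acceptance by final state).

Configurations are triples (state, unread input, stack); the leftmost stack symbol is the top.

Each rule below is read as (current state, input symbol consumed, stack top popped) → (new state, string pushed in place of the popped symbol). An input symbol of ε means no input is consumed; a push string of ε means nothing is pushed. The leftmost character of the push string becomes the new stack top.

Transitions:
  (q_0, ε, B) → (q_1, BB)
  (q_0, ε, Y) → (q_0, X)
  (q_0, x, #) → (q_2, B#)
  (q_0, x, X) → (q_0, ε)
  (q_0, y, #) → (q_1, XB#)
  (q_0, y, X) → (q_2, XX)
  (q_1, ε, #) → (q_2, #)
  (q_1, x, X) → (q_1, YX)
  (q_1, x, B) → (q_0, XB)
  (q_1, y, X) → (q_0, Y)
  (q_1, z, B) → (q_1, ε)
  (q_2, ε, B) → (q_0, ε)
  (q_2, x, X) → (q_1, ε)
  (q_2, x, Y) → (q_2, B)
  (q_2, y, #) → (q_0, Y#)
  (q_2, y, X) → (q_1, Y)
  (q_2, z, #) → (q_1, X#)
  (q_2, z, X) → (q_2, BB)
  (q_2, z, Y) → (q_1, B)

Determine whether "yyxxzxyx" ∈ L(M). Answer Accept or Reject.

(q_0, yyxxzxyx, #)
  read y, top #: go to q_1, push XB# → (q_1, yxxzxyx, XB#)
  read y, top X: go to q_0, push Y → (q_0, xxzxyx, YB#)
  ε-move, top Y: go to q_0, push X → (q_0, xxzxyx, XB#)
  read x, top X: go to q_0, push ε → (q_0, xzxyx, B#)
  ε-move, top B: go to q_1, push BB → (q_1, xzxyx, BB#)
  read x, top B: go to q_0, push XB → (q_0, zxyx, XBB#)
No transition applies at (q_0, zxyx, XBB#); input not fully consumed.

Reject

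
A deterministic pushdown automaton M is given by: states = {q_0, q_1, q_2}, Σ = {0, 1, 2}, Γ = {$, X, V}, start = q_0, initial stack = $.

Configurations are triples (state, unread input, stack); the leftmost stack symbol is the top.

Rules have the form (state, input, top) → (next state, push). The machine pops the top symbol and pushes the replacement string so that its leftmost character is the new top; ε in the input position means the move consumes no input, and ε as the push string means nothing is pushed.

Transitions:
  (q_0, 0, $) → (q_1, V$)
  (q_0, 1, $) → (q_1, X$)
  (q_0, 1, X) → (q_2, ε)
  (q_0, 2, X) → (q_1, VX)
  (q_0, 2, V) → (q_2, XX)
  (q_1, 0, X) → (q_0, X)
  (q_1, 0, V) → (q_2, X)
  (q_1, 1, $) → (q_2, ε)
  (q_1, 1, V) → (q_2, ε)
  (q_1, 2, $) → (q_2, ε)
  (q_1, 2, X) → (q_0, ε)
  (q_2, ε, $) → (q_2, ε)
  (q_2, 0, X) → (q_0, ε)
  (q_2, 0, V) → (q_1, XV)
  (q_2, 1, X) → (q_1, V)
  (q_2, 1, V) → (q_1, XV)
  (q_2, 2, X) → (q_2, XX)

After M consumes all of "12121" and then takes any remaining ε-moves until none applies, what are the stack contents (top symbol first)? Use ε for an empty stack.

(q_0, 12121, $) ⊢ (q_1, 2121, X$) ⊢ (q_0, 121, $) ⊢ (q_1, 21, X$) ⊢ (q_0, 1, $) ⊢ (q_1, ε, X$)
All input consumed in state q_1 with stack X$.

X$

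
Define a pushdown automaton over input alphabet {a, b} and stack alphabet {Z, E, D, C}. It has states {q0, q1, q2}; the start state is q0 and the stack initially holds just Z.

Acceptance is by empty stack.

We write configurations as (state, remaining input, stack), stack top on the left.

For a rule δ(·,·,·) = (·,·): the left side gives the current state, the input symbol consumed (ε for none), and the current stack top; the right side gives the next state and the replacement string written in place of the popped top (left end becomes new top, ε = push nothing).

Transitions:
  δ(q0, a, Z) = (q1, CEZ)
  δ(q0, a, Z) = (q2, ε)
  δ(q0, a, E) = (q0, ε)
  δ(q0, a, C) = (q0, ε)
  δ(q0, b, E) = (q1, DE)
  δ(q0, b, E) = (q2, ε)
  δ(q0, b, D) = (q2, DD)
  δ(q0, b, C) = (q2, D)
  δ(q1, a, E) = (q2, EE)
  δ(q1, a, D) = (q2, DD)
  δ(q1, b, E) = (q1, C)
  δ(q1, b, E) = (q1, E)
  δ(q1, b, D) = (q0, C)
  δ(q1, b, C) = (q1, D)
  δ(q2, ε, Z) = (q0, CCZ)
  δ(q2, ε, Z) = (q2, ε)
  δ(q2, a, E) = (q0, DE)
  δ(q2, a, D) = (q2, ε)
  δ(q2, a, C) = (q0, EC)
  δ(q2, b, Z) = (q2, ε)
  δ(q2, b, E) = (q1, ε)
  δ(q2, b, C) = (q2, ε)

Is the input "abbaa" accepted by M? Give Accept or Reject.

Reject

No computation consumes all input and empties the stack.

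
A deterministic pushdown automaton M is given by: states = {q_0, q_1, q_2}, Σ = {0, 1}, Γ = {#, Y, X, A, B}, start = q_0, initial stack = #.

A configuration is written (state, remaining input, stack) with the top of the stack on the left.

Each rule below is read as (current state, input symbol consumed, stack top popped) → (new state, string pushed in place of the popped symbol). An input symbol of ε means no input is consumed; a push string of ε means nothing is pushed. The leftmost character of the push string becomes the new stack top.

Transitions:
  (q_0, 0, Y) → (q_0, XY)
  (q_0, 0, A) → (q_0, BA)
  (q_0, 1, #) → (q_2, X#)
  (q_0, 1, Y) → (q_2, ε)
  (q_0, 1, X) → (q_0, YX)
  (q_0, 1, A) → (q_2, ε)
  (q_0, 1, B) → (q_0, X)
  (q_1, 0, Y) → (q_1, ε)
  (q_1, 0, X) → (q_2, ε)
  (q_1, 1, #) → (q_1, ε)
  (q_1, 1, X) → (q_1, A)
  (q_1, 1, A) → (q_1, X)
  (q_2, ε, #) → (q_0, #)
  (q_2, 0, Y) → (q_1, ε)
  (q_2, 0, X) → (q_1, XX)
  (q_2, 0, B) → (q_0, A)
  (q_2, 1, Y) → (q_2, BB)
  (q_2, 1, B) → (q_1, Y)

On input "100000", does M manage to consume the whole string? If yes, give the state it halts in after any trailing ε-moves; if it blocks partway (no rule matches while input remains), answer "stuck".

(q_0, 100000, #)
  read 1, top #: go to q_2, push X# → (q_2, 00000, X#)
  read 0, top X: go to q_1, push XX → (q_1, 0000, XX#)
  read 0, top X: go to q_2, push ε → (q_2, 000, X#)
  read 0, top X: go to q_1, push XX → (q_1, 00, XX#)
  read 0, top X: go to q_2, push ε → (q_2, 0, X#)
  read 0, top X: go to q_1, push XX → (q_1, ε, XX#)
All input consumed; M is in state q_1.

q_1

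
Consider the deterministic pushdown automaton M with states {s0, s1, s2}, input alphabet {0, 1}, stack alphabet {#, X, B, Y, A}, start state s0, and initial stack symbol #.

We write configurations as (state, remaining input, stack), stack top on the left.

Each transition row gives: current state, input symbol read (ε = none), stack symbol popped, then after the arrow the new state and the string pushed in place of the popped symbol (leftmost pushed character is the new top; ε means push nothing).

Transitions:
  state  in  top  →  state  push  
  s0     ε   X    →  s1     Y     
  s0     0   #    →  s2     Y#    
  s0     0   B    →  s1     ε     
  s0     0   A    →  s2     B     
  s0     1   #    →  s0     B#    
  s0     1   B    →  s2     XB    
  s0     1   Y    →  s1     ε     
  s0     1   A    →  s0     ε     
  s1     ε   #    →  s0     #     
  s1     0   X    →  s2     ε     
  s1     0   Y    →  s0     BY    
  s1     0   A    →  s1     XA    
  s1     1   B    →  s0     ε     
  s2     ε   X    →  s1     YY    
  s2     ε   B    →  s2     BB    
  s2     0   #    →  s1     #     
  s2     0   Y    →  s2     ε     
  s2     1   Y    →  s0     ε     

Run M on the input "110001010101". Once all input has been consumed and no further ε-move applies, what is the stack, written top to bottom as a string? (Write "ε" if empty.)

(s0, 110001010101, #)
  read 1, top #: go to s0, push B# → (s0, 10001010101, B#)
  read 1, top B: go to s2, push XB → (s2, 0001010101, XB#)
  ε-move, top X: go to s1, push YY → (s1, 0001010101, YYB#)
  read 0, top Y: go to s0, push BY → (s0, 001010101, BYYB#)
  read 0, top B: go to s1, push ε → (s1, 01010101, YYB#)
  read 0, top Y: go to s0, push BY → (s0, 1010101, BYYB#)
  read 1, top B: go to s2, push XB → (s2, 010101, XBYYB#)
  ε-move, top X: go to s1, push YY → (s1, 010101, YYBYYB#)
  read 0, top Y: go to s0, push BY → (s0, 10101, BYYBYYB#)
  read 1, top B: go to s2, push XB → (s2, 0101, XBYYBYYB#)
  ε-move, top X: go to s1, push YY → (s1, 0101, YYBYYBYYB#)
  read 0, top Y: go to s0, push BY → (s0, 101, BYYBYYBYYB#)
  read 1, top B: go to s2, push XB → (s2, 01, XBYYBYYBYYB#)
  ε-move, top X: go to s1, push YY → (s1, 01, YYBYYBYYBYYB#)
  read 0, top Y: go to s0, push BY → (s0, 1, BYYBYYBYYBYYB#)
  read 1, top B: go to s2, push XB → (s2, ε, XBYYBYYBYYBYYB#)
  ε-move, top X: go to s1, push YY → (s1, ε, YYBYYBYYBYYBYYB#)
All input consumed in state s1 with stack YYBYYBYYBYYBYYB#.

YYBYYBYYBYYBYYB#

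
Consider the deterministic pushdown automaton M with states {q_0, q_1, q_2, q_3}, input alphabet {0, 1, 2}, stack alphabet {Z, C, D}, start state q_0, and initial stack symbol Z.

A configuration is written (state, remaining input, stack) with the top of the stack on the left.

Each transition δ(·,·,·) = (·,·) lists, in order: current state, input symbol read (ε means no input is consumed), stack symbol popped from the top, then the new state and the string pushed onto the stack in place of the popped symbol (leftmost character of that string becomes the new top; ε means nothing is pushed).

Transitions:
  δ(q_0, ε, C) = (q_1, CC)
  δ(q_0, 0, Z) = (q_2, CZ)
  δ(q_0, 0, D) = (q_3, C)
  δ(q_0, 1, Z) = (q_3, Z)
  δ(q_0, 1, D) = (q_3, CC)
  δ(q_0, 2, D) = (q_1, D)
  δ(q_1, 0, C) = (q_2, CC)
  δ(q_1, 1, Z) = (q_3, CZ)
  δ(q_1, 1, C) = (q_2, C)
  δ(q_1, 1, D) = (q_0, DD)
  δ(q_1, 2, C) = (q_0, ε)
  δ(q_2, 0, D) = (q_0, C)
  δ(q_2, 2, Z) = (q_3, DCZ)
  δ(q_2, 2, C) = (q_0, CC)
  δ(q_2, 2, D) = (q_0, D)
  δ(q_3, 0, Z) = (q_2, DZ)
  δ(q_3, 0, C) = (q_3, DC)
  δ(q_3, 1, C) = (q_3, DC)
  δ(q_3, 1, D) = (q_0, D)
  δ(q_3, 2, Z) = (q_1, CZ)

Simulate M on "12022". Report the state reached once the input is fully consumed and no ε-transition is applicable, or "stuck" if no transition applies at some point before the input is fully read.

(q_0, 12022, Z)
  read 1, top Z: go to q_3, push Z → (q_3, 2022, Z)
  read 2, top Z: go to q_1, push CZ → (q_1, 022, CZ)
  read 0, top C: go to q_2, push CC → (q_2, 22, CCZ)
  read 2, top C: go to q_0, push CC → (q_0, 2, CCCZ)
  ε-move, top C: go to q_1, push CC → (q_1, 2, CCCCZ)
  read 2, top C: go to q_0, push ε → (q_0, ε, CCCZ)
  ε-move, top C: go to q_1, push CC → (q_1, ε, CCCCZ)
All input consumed; M is in state q_1.

q_1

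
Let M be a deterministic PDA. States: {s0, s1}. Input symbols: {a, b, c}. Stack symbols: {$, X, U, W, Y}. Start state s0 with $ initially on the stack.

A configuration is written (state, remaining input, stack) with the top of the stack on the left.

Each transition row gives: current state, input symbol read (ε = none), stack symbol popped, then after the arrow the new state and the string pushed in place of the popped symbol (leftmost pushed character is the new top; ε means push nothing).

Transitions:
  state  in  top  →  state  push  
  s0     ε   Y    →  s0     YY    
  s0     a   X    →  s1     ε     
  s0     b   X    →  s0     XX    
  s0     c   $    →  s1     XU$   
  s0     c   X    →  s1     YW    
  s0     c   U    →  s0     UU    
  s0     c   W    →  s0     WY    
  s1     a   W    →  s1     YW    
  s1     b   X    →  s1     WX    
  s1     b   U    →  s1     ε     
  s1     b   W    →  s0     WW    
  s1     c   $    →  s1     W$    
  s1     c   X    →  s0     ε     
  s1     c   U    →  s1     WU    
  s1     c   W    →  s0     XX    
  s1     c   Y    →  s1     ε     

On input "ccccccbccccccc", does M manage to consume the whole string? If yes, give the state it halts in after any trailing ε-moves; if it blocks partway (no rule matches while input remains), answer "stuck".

(s0, ccccccbccccccc, $) ⊢ (s1, cccccbccccccc, XU$) ⊢ (s0, ccccbccccccc, U$) ⊢ (s0, cccbccccccc, UU$) ⊢ (s0, ccbccccccc, UUU$) ⊢ (s0, cbccccccc, UUUU$) ⊢ (s0, bccccccc, UUUUU$)
No transition for (s0, b, top U); M blocks with input bccccccc remaining.

stuck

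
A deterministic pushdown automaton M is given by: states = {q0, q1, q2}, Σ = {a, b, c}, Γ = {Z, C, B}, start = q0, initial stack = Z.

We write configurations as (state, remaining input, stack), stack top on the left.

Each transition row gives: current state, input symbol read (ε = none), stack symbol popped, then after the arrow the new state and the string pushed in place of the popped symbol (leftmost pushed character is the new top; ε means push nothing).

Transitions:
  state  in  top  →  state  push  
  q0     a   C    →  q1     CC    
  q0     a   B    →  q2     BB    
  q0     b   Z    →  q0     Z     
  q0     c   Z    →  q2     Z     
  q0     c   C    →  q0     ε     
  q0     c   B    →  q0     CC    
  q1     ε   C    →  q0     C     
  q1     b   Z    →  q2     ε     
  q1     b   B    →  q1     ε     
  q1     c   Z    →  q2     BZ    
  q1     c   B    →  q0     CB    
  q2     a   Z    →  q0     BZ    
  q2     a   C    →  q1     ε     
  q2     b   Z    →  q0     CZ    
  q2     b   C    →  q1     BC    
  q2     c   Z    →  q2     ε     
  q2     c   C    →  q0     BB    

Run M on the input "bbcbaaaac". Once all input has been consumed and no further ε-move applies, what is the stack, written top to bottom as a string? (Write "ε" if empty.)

(q0, bbcbaaaac, Z)
  read b, top Z: go to q0, push Z → (q0, bcbaaaac, Z)
  read b, top Z: go to q0, push Z → (q0, cbaaaac, Z)
  read c, top Z: go to q2, push Z → (q2, baaaac, Z)
  read b, top Z: go to q0, push CZ → (q0, aaaac, CZ)
  read a, top C: go to q1, push CC → (q1, aaac, CCZ)
  ε-move, top C: go to q0, push C → (q0, aaac, CCZ)
  read a, top C: go to q1, push CC → (q1, aac, CCCZ)
  ε-move, top C: go to q0, push C → (q0, aac, CCCZ)
  read a, top C: go to q1, push CC → (q1, ac, CCCCZ)
  ε-move, top C: go to q0, push C → (q0, ac, CCCCZ)
  read a, top C: go to q1, push CC → (q1, c, CCCCCZ)
  ε-move, top C: go to q0, push C → (q0, c, CCCCCZ)
  read c, top C: go to q0, push ε → (q0, ε, CCCCZ)
All input consumed in state q0 with stack CCCCZ.

CCCCZ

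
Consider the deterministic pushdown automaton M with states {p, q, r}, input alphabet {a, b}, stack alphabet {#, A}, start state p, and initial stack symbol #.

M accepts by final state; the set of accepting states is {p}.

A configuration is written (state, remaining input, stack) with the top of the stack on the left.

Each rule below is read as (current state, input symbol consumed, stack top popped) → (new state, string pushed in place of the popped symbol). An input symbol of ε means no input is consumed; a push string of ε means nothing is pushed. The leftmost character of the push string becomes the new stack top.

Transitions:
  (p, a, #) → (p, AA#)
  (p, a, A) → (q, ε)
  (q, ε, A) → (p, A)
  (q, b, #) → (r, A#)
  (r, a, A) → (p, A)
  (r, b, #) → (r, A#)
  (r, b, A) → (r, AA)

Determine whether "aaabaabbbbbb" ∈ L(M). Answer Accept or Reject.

Reject

(p, aaabaabbbbbb, #)
  read a, top #: go to p, push AA# → (p, aabaabbbbbb, AA#)
  read a, top A: go to q, push ε → (q, abaabbbbbb, A#)
  ε-move, top A: go to p, push A → (p, abaabbbbbb, A#)
  read a, top A: go to q, push ε → (q, baabbbbbb, #)
  read b, top #: go to r, push A# → (r, aabbbbbb, A#)
  read a, top A: go to p, push A → (p, abbbbbb, A#)
  read a, top A: go to q, push ε → (q, bbbbbb, #)
  read b, top #: go to r, push A# → (r, bbbbb, A#)
  read b, top A: go to r, push AA → (r, bbbb, AA#)
  read b, top A: go to r, push AA → (r, bbb, AAA#)
  read b, top A: go to r, push AA → (r, bb, AAAA#)
  read b, top A: go to r, push AA → (r, b, AAAAA#)
  read b, top A: go to r, push AA → (r, ε, AAAAAA#)
All input consumed; state r ∉ F and no further ε-move applies.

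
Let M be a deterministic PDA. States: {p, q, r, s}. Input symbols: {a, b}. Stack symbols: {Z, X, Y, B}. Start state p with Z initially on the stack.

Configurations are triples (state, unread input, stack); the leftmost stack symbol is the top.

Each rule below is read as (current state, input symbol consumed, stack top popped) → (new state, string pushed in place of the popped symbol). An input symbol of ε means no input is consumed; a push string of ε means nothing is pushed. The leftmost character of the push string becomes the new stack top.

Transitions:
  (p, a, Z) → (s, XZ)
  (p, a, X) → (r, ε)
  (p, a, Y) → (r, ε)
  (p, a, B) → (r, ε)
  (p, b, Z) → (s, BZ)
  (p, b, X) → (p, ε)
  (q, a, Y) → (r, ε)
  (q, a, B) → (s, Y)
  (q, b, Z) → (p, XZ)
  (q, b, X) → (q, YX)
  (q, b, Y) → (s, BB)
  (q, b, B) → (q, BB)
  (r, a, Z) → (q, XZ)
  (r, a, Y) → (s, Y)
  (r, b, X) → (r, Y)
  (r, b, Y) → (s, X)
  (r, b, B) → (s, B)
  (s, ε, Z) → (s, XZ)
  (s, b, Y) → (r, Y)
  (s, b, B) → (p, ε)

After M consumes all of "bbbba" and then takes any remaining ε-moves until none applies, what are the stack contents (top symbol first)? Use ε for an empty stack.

(p, bbbba, Z) ⊢ (s, bbba, BZ) ⊢ (p, bba, Z) ⊢ (s, ba, BZ) ⊢ (p, a, Z) ⊢ (s, ε, XZ)
All input consumed in state s with stack XZ.

XZ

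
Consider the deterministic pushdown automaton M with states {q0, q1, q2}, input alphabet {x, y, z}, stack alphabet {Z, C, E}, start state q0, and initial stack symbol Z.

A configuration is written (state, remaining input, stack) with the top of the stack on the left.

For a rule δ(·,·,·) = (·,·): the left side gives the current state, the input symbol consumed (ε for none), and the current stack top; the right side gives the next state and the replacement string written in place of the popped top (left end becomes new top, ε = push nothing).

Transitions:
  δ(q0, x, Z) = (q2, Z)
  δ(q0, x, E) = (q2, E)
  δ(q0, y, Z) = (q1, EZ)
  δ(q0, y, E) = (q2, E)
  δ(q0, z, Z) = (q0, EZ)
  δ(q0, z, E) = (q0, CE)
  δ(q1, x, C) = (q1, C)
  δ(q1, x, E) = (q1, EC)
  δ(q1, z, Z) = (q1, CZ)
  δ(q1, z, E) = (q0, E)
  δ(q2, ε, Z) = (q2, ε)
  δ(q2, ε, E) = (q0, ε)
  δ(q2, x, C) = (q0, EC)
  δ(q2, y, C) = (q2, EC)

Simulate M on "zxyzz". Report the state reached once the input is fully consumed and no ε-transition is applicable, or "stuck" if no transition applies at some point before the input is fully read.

(q0, zxyzz, Z)
  read z, top Z: go to q0, push EZ → (q0, xyzz, EZ)
  read x, top E: go to q2, push E → (q2, yzz, EZ)
  ε-move, top E: go to q0, push ε → (q0, yzz, Z)
  read y, top Z: go to q1, push EZ → (q1, zz, EZ)
  read z, top E: go to q0, push E → (q0, z, EZ)
  read z, top E: go to q0, push CE → (q0, ε, CEZ)
All input consumed; M is in state q0.

q0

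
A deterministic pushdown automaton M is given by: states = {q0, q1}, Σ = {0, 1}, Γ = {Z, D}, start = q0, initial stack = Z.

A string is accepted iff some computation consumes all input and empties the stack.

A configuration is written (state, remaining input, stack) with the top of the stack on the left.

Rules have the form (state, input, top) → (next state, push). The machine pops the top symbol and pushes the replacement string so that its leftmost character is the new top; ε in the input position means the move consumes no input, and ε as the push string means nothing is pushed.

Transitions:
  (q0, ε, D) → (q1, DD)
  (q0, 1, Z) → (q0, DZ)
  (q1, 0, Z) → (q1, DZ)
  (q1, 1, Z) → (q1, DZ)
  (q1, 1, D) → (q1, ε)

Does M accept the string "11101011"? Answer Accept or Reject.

Reject

(q0, 11101011, Z)
  read 1, top Z: go to q0, push DZ → (q0, 1101011, DZ)
  ε-move, top D: go to q1, push DD → (q1, 1101011, DDZ)
  read 1, top D: go to q1, push ε → (q1, 101011, DZ)
  read 1, top D: go to q1, push ε → (q1, 01011, Z)
  read 0, top Z: go to q1, push DZ → (q1, 1011, DZ)
  read 1, top D: go to q1, push ε → (q1, 011, Z)
  read 0, top Z: go to q1, push DZ → (q1, 11, DZ)
  read 1, top D: go to q1, push ε → (q1, 1, Z)
  read 1, top Z: go to q1, push DZ → (q1, ε, DZ)
All input consumed; stack is DZ, not empty, and no further ε-move applies.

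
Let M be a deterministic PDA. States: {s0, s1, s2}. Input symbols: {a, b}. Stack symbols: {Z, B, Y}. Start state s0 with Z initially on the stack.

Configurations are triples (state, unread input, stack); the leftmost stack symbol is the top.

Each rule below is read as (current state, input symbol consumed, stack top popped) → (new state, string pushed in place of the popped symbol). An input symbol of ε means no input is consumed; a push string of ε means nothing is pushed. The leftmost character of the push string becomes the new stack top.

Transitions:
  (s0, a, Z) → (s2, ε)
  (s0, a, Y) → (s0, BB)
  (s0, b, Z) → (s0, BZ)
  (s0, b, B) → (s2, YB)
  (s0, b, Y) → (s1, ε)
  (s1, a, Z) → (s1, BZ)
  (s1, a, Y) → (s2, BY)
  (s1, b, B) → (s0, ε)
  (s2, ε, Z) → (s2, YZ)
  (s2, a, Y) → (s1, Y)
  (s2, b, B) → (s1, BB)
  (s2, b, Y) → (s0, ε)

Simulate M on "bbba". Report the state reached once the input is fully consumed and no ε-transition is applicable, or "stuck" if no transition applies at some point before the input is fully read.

(s0, bbba, Z)
  read b, top Z: go to s0, push BZ → (s0, bba, BZ)
  read b, top B: go to s2, push YB → (s2, ba, YBZ)
  read b, top Y: go to s0, push ε → (s0, a, BZ)
No transition for (s0, a, top B); M blocks with input a remaining.

stuck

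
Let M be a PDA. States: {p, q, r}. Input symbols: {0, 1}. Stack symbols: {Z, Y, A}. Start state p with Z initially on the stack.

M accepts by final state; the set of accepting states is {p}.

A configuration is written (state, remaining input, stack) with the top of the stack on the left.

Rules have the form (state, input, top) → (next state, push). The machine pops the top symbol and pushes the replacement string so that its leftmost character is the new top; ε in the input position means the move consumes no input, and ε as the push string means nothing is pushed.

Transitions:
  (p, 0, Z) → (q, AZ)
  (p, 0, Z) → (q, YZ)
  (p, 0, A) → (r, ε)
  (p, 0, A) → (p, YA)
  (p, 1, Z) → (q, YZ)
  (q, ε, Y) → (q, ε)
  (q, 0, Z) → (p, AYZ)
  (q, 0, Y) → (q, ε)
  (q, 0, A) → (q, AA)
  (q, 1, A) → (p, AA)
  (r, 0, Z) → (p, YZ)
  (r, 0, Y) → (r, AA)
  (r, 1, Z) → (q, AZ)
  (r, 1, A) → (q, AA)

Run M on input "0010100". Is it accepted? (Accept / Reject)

Reject

No computation consumes all input and reaches a final state.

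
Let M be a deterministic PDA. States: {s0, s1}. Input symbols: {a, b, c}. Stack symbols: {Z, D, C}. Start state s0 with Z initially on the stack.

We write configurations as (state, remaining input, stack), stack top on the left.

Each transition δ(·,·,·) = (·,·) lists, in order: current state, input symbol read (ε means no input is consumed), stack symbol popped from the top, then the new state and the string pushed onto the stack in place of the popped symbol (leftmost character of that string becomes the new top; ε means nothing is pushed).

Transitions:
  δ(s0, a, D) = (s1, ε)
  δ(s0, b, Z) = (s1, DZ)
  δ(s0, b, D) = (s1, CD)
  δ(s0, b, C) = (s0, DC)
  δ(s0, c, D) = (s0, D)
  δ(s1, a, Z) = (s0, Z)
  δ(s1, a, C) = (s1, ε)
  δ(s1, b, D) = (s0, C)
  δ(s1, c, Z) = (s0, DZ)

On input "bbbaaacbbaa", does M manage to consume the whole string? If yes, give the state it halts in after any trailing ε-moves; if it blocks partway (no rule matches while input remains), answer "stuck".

(s0, bbbaaacbbaa, Z)
  read b, top Z: go to s1, push DZ → (s1, bbaaacbbaa, DZ)
  read b, top D: go to s0, push C → (s0, baaacbbaa, CZ)
  read b, top C: go to s0, push DC → (s0, aaacbbaa, DCZ)
  read a, top D: go to s1, push ε → (s1, aacbbaa, CZ)
  read a, top C: go to s1, push ε → (s1, acbbaa, Z)
  read a, top Z: go to s0, push Z → (s0, cbbaa, Z)
No transition for (s0, c, top Z); M blocks with input cbbaa remaining.

stuck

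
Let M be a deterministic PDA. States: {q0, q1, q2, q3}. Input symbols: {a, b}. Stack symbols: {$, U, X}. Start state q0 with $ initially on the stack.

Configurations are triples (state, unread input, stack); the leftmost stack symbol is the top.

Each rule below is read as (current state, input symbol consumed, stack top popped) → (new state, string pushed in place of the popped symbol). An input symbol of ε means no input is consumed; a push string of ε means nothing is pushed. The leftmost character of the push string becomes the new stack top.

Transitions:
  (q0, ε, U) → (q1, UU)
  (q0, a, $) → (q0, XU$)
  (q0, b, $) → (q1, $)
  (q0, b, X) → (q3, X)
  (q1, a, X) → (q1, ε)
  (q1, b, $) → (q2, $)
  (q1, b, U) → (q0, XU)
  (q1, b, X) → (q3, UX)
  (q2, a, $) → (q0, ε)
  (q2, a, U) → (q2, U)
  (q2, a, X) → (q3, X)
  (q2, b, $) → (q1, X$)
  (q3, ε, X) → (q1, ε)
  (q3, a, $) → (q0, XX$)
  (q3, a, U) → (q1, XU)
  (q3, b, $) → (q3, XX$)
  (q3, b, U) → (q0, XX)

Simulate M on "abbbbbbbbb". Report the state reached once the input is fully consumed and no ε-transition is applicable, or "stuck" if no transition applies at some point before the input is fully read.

(q0, abbbbbbbbb, $) ⊢ (q0, bbbbbbbbb, XU$) ⊢ (q3, bbbbbbbb, XU$) ⊢ (q1, bbbbbbbb, U$) ⊢ (q0, bbbbbbb, XU$) ⊢ (q3, bbbbbb, XU$) ⊢ (q1, bbbbbb, U$) ⊢ (q0, bbbbb, XU$) ⊢ (q3, bbbb, XU$) ⊢ (q1, bbbb, U$) ⊢ (q0, bbb, XU$) ⊢ (q3, bb, XU$) ⊢ (q1, bb, U$) ⊢ (q0, b, XU$) ⊢ (q3, ε, XU$) ⊢ (q1, ε, U$)
All input consumed; M is in state q1.

q1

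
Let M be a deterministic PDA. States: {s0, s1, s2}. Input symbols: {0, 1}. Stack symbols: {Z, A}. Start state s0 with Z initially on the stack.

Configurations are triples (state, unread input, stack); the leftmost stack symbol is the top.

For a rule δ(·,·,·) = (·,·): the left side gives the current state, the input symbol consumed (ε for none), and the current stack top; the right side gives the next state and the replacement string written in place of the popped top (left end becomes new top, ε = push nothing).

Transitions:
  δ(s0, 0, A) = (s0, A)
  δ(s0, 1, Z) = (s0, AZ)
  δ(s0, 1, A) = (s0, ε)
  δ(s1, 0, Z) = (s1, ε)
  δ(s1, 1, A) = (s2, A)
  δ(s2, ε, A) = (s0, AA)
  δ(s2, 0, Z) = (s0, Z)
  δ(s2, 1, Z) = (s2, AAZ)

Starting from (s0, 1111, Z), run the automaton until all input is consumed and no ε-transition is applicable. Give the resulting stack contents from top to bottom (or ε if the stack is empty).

(s0, 1111, Z)
  read 1, top Z: go to s0, push AZ → (s0, 111, AZ)
  read 1, top A: go to s0, push ε → (s0, 11, Z)
  read 1, top Z: go to s0, push AZ → (s0, 1, AZ)
  read 1, top A: go to s0, push ε → (s0, ε, Z)
All input consumed in state s0 with stack Z.

Z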